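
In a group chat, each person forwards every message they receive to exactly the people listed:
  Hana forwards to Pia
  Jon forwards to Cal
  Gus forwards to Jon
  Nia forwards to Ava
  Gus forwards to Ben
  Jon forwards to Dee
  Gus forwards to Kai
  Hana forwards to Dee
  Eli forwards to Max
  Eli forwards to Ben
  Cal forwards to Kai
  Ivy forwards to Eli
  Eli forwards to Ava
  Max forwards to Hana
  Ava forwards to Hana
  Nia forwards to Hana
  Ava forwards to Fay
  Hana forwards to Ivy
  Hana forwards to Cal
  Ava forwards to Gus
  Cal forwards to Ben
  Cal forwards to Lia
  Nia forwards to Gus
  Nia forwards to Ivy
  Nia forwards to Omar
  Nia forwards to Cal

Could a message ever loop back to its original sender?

Yes

DFS with white/gray/black marking, starting from Kai:
Kai gray
Kai black
Dee gray
Dee black
Ivy gray
  Eli gray
    Ben gray
    Ben black
    Max gray
      Hana gray
        Cal gray
          Cal→Kai: Kai black — skip
          Cal→Ben: Ben black — skip
          Lia gray
          Lia black
        Cal black
        Hana→Dee: Dee black — skip
        Pia gray
        Pia black
        Hana→Ivy: Ivy is gray → back edge
Back edge found, so a cycle exists: Ivy → Eli → Max → Hana → Ivy.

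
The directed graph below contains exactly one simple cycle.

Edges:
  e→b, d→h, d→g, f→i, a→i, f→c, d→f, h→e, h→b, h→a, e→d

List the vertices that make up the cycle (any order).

d, e, h

DFS with gray/black marking from e:
e gray
  b gray
  b black
  d gray
    f gray
      c gray
      c black
      i gray
      i black
    f black
    g gray
    g black
    h gray
      h→b: b black — skip
      a gray
        a→i: i black — skip
      a black
      h→e: e is gray → back edge
Back edge closes the cycle e → d → h → e; its vertices are {d, e, h}.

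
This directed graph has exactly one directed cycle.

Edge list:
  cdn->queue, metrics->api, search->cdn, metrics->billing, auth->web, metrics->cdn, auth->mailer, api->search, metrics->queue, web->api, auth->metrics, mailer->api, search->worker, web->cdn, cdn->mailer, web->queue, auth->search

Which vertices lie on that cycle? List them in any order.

DFS with gray/black marking from search:
search gray
  worker gray
  worker black
  cdn gray
    mailer gray
      api gray
        api→search: search is gray → back edge
Back edge closes the cycle search → cdn → mailer → api → search; its vertices are {api, cdn, mailer, search}.

api, cdn, mailer, search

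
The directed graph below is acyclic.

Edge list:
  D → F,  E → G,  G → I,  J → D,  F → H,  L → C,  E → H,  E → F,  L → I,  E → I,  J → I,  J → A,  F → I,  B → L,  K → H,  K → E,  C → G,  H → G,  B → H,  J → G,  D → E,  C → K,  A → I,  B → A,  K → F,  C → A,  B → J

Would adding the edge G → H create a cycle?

Yes

Adding G→H creates a cycle iff H can already reach G.
Path from H: H → G.
So H → … → G → H is a cycle.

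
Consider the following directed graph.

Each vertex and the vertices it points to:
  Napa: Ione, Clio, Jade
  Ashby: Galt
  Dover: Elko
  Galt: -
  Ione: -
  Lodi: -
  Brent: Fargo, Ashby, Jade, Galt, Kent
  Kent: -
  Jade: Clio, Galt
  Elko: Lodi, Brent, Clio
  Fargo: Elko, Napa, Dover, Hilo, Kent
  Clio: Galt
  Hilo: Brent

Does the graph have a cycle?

Yes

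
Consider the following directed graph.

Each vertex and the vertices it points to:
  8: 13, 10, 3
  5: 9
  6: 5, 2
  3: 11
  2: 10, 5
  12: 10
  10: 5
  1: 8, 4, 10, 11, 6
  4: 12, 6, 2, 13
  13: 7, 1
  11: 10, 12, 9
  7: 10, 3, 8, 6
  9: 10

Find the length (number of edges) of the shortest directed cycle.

For each vertex v, BFS finds the shortest path from v back to v.
The shortest such closed walk is 13 → 7 → 8 → 13, length 3.

3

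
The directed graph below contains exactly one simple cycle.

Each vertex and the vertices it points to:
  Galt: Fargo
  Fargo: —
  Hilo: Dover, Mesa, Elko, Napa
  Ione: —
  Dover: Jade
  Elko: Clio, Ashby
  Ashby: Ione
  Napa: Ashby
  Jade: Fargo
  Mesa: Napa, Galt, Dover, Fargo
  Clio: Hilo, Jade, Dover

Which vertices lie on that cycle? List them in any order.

Clio, Elko, Hilo

DFS with gray/black marking from Clio:
Clio gray
  Hilo gray
    Dover gray
      Jade gray
        Fargo gray
        Fargo black
      Jade black
    Dover black
    Mesa gray
      Napa gray
        Ashby gray
          Ione gray
          Ione black
        Ashby black
      Napa black
      Galt gray
        Galt→Fargo: Fargo black — skip
      Galt black
      Mesa→Dover: Dover black — skip
      Mesa→Fargo: Fargo black — skip
    Mesa black
    Elko gray
      Elko→Clio: Clio is gray → back edge
Back edge closes the cycle Clio → Hilo → Elko → Clio; its vertices are {Clio, Elko, Hilo}.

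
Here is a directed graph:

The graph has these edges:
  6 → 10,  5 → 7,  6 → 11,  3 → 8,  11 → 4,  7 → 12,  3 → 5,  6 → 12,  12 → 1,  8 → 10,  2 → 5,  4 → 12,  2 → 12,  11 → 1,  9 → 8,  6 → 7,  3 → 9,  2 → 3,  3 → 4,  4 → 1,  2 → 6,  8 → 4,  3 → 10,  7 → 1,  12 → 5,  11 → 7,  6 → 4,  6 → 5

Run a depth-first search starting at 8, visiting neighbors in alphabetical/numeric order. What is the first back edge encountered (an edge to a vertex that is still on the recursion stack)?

DFS from 8 (visiting neighbors in alphabetical/numeric order); mark gray on enter, black on exit:
8 gray
  4 gray
    1 gray
    1 black
    12 gray
      12→1: 1 black — skip
      5 gray
        7 gray
          7→1: 1 black — skip
          7→12: 12 is gray → back edge
First back edge: 7 → 12.

7→12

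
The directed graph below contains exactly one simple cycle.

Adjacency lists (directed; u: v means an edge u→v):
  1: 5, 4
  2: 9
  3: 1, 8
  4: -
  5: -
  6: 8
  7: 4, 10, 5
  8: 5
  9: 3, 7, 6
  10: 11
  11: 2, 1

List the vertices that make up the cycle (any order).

DFS with gray/black marking from 9:
9 gray
  3 gray
    1 gray
      5 gray
      5 black
      4 gray
      4 black
    1 black
    8 gray
      8→5: 5 black — skip
    8 black
  3 black
  7 gray
    7→4: 4 black — skip
    10 gray
      11 gray
        2 gray
          2→9: 9 is gray → back edge
Back edge closes the cycle 9 → 7 → 10 → 11 → 2 → 9; its vertices are {2, 7, 9, 10, 11}.

2, 7, 9, 10, 11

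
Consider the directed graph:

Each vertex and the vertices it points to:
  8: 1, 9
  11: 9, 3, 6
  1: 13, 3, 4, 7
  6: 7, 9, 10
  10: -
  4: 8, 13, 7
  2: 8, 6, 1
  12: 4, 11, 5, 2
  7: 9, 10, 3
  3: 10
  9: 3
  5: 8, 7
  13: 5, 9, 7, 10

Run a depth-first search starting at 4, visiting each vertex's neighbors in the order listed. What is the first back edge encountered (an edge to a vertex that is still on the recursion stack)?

DFS from 4 (visiting each vertex's neighbors in the order listed); mark gray on enter, black on exit:
4 gray
  8 gray
    1 gray
      13 gray
        5 gray
          5→8: 8 is gray → back edge
First back edge: 5 → 8.

5->8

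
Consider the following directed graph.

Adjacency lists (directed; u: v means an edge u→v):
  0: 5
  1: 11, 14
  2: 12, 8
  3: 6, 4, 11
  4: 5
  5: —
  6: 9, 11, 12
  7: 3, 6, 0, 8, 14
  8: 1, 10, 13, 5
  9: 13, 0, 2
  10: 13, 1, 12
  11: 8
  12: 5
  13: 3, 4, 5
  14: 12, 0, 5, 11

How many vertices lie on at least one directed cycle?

A vertex is on a directed cycle iff it belongs to a strongly connected component of size ≥ 2 (or has a self-loop).
The vertices on cycles are {1, 2, 3, 6, 8, 9, 10, 11, 13, 14} — 10 in total.

10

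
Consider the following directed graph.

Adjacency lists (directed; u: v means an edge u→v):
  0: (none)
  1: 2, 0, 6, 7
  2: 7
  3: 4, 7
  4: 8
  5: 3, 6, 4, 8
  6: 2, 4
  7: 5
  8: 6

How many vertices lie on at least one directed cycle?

7

A vertex is on a directed cycle iff it belongs to a strongly connected component of size ≥ 2 (or has a self-loop).
The vertices on cycles are {2, 3, 4, 5, 6, 7, 8} — 7 in total.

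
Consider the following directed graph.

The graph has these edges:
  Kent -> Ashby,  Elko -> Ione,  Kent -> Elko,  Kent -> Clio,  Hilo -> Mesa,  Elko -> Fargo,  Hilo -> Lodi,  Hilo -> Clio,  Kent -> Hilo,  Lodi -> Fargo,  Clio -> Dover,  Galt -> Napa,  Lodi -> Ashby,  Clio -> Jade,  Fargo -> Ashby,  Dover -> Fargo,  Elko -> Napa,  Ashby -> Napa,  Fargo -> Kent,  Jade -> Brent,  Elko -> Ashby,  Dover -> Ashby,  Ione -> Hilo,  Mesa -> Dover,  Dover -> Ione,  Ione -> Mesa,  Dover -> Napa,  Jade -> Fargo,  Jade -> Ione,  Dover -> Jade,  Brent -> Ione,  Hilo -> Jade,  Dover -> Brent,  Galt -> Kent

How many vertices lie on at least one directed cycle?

A vertex is on a directed cycle iff it belongs to a strongly connected component of size ≥ 2 (or has a self-loop).
The vertices on cycles are {Clio, Elko, Hilo, Ione, Jade, Kent, Lodi, Mesa, Brent, Dover, Fargo} — 11 in total.

11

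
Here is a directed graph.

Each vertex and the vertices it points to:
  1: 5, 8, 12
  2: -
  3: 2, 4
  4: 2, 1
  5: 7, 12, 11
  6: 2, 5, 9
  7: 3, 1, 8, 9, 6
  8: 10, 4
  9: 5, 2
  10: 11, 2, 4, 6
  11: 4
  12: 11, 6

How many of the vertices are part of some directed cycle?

A vertex is on a directed cycle iff it belongs to a strongly connected component of size ≥ 2 (or has a self-loop).
The vertices on cycles are {1, 3, 4, 5, 6, 7, 8, 9, 10, 11, 12} — 11 in total.

11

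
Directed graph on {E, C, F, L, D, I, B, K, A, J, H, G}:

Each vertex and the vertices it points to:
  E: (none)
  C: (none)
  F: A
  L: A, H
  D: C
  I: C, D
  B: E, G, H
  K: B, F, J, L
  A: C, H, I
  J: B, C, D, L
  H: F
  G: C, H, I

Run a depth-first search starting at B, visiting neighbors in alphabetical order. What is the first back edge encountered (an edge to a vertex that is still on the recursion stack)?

DFS from B (visiting neighbors in alphabetical order); mark gray on enter, black on exit:
B gray
  E gray
  E black
  G gray
    C gray
    C black
    H gray
      F gray
        A gray
          A→C: C black — skip
          A→H: H is gray → back edge
First back edge: A → H.

A→H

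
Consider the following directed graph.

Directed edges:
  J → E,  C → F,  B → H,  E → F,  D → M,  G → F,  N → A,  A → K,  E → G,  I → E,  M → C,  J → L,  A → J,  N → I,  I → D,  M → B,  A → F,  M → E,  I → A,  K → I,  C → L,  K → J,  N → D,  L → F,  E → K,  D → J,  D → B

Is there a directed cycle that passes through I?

Yes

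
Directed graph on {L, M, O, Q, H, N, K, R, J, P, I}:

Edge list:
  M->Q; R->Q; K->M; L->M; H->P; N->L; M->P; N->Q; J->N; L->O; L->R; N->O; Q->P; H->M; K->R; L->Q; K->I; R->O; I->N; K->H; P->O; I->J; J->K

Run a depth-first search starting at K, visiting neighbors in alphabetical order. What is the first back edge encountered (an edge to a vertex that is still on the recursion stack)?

DFS from K (visiting neighbors in alphabetical order); mark gray on enter, black on exit:
K gray
  H gray
    M gray
      P gray
        O gray
        O black
      P black
      Q gray
        Q→P: P black — skip
      Q black
    M black
    H→P: P black — skip
  H black
  I gray
    J gray
      J→K: K is gray → back edge
First back edge: J → K.

J->K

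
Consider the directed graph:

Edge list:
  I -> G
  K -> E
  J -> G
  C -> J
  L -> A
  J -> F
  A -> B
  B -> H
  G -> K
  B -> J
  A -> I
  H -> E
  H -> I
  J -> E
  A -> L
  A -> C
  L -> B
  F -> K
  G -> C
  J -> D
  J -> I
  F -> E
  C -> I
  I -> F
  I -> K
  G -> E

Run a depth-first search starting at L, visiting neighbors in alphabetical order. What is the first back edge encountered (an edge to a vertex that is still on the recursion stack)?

C->I

DFS from L (visiting neighbors in alphabetical order); mark gray on enter, black on exit:
L gray
  A gray
    B gray
      H gray
        E gray
        E black
        I gray
          F gray
            F→E: E black — skip
            K gray
              K→E: E black — skip
            K black
          F black
          G gray
            C gray
              C→I: I is gray → back edge
First back edge: C → I.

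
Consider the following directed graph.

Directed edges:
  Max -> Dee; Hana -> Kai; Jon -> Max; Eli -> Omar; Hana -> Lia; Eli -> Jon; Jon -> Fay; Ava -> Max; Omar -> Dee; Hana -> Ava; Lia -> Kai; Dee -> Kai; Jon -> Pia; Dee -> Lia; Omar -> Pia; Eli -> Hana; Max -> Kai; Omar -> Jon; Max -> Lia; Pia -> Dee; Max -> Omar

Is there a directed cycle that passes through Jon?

Yes

Jon is on a cycle iff Jon can reach itself via ≥1 edge.
Jon → Max → Omar → Jon — yes.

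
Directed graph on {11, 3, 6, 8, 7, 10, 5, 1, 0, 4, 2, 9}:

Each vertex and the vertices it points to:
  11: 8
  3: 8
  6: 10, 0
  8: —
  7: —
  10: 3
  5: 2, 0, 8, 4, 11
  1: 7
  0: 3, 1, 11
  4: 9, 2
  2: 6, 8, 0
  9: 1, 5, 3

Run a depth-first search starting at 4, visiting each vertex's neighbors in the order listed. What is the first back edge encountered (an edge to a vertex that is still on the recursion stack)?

DFS from 4 (visiting each vertex's neighbors in the order listed); mark gray on enter, black on exit:
4 gray
  9 gray
    1 gray
      7 gray
      7 black
    1 black
    5 gray
      2 gray
        6 gray
          10 gray
            3 gray
              8 gray
              8 black
            3 black
          10 black
          0 gray
            0→3: 3 black — skip
            0→1: 1 black — skip
            11 gray
              11→8: 8 black — skip
            11 black
          0 black
        6 black
        2→8: 8 black — skip
        2→0: 0 black — skip
      2 black
      5→0: 0 black — skip
      5→8: 8 black — skip
      5→4: 4 is gray → back edge
First back edge: 5 → 4.

5->4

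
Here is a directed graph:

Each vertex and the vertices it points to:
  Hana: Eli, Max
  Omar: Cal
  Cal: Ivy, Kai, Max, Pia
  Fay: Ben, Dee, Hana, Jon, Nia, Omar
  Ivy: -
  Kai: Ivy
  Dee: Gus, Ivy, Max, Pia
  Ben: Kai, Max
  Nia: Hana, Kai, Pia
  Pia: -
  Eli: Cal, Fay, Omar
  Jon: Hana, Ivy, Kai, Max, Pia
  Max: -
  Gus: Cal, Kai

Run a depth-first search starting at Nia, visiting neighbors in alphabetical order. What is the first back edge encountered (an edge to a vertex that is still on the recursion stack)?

DFS from Nia (visiting neighbors in alphabetical order); mark gray on enter, black on exit:
Nia gray
  Hana gray
    Eli gray
      Cal gray
        Ivy gray
        Ivy black
        Kai gray
          Kai→Ivy: Ivy black — skip
        Kai black
        Max gray
        Max black
        Pia gray
        Pia black
      Cal black
      Fay gray
        Ben gray
          Ben→Kai: Kai black — skip
          Ben→Max: Max black — skip
        Ben black
        Dee gray
          Gus gray
            Gus→Cal: Cal black — skip
            Gus→Kai: Kai black — skip
          Gus black
          Dee→Ivy: Ivy black — skip
          Dee→Max: Max black — skip
          Dee→Pia: Pia black — skip
        Dee black
        Fay→Hana: Hana is gray → back edge
First back edge: Fay → Hana.

Fay→Hana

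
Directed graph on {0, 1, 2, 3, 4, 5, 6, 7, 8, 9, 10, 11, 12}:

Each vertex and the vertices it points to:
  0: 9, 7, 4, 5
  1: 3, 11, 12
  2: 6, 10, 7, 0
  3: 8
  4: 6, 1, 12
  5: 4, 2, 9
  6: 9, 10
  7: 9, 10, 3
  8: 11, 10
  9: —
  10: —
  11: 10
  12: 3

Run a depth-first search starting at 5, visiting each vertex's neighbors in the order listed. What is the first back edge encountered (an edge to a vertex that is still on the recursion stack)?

0->5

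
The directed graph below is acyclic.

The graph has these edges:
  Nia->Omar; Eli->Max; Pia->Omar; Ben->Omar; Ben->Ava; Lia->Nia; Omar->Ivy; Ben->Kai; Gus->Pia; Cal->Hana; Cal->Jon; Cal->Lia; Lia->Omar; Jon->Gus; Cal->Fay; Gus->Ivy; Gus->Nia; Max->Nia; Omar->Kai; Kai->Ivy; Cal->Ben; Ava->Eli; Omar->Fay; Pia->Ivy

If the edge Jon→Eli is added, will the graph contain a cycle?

No

Adding Jon→Eli creates a cycle iff Eli can already reach Jon.
Explore from Eli: no path reaches Jon. The graph stays acyclic.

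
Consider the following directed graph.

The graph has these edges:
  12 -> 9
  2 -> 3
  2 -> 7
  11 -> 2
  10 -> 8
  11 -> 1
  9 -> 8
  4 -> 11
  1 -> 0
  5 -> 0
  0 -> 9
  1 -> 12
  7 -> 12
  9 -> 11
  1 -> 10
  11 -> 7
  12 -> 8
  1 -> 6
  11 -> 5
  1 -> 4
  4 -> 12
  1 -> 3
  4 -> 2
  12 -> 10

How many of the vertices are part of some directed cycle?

A vertex is on a directed cycle iff it belongs to a strongly connected component of size ≥ 2 (or has a self-loop).
The vertices on cycles are {0, 1, 2, 4, 5, 7, 9, 11, 12} — 9 in total.

9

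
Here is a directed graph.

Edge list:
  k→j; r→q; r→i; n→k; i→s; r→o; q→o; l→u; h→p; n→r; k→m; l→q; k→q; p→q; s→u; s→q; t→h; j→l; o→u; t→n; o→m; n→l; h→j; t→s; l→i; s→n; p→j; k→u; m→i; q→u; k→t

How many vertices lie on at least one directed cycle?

13

A vertex is on a directed cycle iff it belongs to a strongly connected component of size ≥ 2 (or has a self-loop).
The vertices on cycles are {h, i, j, k, l, m, n, o, p, q, r, s, t} — 13 in total.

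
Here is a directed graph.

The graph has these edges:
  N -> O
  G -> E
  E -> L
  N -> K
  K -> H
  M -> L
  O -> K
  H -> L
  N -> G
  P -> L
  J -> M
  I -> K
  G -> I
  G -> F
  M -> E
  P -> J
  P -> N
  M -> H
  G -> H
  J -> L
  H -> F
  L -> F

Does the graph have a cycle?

No

DFS with white/gray/black marking, starting from P:
P gray
  J gray
    M gray
      H gray
        F gray
        F black
        L gray
          L→F: F black — skip
        L black
      H black
      M→L: L black — skip
      E gray
        E→L: L black — skip
      E black
    M black
    J→L: L black — skip
  J black
  N gray
    O gray
      K gray
        K→H: H black — skip
      K black
    O black
    G gray
      G→F: F black — skip
      G→H: H black — skip
      G→E: E black — skip
      I gray
        I→K: K black — skip
      I black
    G black
    N→K: K black — skip
  N black
  P→L: L black — skip
P black
Every edge goes to a white or black vertex — no back edge, so the graph is acyclic.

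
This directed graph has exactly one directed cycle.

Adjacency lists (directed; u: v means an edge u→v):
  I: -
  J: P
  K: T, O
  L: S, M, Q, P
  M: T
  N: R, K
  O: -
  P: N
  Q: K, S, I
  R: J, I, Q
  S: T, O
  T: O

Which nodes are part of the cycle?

J, N, P, R

DFS with gray/black marking from P:
P gray
  N gray
    R gray
      J gray
        J→P: P is gray → back edge
Back edge closes the cycle P → N → R → J → P; its vertices are {J, N, P, R}.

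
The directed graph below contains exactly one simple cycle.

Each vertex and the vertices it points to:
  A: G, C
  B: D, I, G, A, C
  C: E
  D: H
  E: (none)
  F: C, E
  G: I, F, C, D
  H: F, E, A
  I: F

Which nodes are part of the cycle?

A, D, G, H

DFS with gray/black marking from G:
G gray
  I gray
    F gray
      C gray
        E gray
        E black
      C black
      F→E: E black — skip
    F black
  I black
  G→F: F black — skip
  G→C: C black — skip
  D gray
    H gray
      H→F: F black — skip
      H→E: E black — skip
      A gray
        A→G: G is gray → back edge
Back edge closes the cycle G → D → H → A → G; its vertices are {A, D, G, H}.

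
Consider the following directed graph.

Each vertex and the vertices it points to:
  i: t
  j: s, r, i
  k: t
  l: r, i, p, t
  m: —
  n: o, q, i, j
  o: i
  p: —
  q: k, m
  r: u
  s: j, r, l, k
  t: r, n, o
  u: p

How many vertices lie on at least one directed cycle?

9

A vertex is on a directed cycle iff it belongs to a strongly connected component of size ≥ 2 (or has a self-loop).
The vertices on cycles are {i, j, k, l, n, o, q, s, t} — 9 in total.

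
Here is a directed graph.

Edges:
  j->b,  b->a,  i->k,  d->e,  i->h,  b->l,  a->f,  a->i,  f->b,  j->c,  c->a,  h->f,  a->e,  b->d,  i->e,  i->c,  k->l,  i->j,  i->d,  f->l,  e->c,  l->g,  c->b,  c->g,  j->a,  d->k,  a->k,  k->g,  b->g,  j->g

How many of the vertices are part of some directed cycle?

A vertex is on a directed cycle iff it belongs to a strongly connected component of size ≥ 2 (or has a self-loop).
The vertices on cycles are {a, b, c, d, e, f, h, i, j} — 9 in total.

9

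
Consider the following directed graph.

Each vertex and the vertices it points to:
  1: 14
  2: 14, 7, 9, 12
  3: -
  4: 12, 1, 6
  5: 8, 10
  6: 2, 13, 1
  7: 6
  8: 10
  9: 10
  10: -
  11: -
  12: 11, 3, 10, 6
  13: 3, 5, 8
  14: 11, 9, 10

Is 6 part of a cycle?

Yes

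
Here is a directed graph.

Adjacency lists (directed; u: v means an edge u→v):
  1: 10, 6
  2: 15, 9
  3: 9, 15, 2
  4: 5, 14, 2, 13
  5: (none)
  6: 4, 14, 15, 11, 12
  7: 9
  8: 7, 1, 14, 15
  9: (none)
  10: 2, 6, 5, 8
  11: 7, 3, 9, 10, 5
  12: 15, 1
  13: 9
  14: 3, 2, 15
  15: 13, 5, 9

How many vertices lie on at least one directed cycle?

6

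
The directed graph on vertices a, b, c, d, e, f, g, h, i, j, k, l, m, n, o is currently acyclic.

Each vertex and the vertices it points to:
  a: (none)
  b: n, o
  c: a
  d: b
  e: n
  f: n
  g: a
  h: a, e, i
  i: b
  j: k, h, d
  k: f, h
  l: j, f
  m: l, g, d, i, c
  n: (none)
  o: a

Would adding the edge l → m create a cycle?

Adding l→m creates a cycle iff m can already reach l.
Path from m: m → l.
So m → … → l → m is a cycle.

Yes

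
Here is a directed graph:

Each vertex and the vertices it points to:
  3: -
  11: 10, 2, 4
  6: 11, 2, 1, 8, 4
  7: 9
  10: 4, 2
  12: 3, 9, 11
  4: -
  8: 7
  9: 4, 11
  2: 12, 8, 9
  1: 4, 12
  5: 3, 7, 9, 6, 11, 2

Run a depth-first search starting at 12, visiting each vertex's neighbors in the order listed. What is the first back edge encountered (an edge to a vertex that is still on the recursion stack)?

DFS from 12 (visiting each vertex's neighbors in the order listed); mark gray on enter, black on exit:
12 gray
  3 gray
  3 black
  9 gray
    4 gray
    4 black
    11 gray
      10 gray
        10→4: 4 black — skip
        2 gray
          2→12: 12 is gray → back edge
First back edge: 2 → 12.

2→12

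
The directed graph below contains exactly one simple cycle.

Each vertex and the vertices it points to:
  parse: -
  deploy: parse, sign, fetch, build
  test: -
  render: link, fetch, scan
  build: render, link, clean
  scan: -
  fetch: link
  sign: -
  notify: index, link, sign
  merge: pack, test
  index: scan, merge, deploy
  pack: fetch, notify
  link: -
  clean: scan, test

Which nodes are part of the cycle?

pack, index, merge, notify

DFS with gray/black marking from index:
index gray
  scan gray
  scan black
  merge gray
    pack gray
      fetch gray
        link gray
        link black
      fetch black
      notify gray
        notify→index: index is gray → back edge
Back edge closes the cycle index → merge → pack → notify → index; its vertices are {pack, index, merge, notify}.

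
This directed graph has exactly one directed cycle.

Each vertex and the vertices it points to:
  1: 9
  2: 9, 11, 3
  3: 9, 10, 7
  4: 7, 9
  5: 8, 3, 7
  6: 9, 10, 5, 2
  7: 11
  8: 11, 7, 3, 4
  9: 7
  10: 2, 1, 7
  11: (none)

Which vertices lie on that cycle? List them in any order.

DFS with gray/black marking from 10:
10 gray
  2 gray
    9 gray
      7 gray
        11 gray
        11 black
      7 black
    9 black
    2→11: 11 black — skip
    3 gray
      3→9: 9 black — skip
      3→10: 10 is gray → back edge
Back edge closes the cycle 10 → 2 → 3 → 10; its vertices are {2, 3, 10}.

2, 3, 10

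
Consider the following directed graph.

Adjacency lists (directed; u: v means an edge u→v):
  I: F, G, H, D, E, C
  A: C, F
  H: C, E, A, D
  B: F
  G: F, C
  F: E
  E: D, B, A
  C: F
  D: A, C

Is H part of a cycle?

No

H lies on a cycle iff there is a path from H back to itself.
Exploring from H, it never reaches itself; equivalently, its strongly connected component is a singleton.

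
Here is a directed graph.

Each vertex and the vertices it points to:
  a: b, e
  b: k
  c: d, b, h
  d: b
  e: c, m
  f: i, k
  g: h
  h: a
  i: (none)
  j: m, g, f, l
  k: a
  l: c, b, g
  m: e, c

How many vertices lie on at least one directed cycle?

A vertex is on a directed cycle iff it belongs to a strongly connected component of size ≥ 2 (or has a self-loop).
The vertices on cycles are {a, b, c, d, e, h, k, m} — 8 in total.

8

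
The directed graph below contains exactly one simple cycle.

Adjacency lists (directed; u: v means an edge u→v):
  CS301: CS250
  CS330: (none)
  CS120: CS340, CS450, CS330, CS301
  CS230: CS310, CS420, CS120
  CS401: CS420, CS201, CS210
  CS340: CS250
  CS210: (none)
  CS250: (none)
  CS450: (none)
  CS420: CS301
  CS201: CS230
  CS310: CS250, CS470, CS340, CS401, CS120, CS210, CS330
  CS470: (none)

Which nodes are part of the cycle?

CS201, CS230, CS310, CS401

DFS with gray/black marking from CS230:
CS230 gray
  CS310 gray
    CS250 gray
    CS250 black
    CS470 gray
    CS470 black
    CS340 gray
      CS340→CS250: CS250 black — skip
    CS340 black
    CS401 gray
      CS420 gray
        CS301 gray
          CS301→CS250: CS250 black — skip
        CS301 black
      CS420 black
      CS201 gray
        CS201→CS230: CS230 is gray → back edge
Back edge closes the cycle CS230 → CS310 → CS401 → CS201 → CS230; its vertices are {CS201, CS230, CS310, CS401}.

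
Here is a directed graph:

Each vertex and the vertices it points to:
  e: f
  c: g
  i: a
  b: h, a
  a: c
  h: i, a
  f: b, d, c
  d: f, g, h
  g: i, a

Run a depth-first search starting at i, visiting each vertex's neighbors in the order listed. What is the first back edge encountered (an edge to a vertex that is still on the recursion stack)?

DFS from i (visiting each vertex's neighbors in the order listed); mark gray on enter, black on exit:
i gray
  a gray
    c gray
      g gray
        g→i: i is gray → back edge
First back edge: g → i.

g→i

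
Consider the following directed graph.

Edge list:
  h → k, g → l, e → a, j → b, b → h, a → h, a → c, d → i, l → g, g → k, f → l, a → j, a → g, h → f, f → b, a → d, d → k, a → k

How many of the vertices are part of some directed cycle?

5

A vertex is on a directed cycle iff it belongs to a strongly connected component of size ≥ 2 (or has a self-loop).
The vertices on cycles are {b, f, g, h, l} — 5 in total.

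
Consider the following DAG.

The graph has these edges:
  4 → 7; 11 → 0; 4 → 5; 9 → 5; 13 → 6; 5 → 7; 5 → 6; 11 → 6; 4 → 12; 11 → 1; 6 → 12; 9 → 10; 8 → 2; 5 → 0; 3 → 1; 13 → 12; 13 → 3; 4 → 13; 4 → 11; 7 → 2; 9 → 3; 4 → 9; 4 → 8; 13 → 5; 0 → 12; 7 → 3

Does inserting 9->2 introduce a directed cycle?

No

Adding 9→2 creates a cycle iff 2 can already reach 9.
Explore from 2: no path reaches 9. The graph stays acyclic.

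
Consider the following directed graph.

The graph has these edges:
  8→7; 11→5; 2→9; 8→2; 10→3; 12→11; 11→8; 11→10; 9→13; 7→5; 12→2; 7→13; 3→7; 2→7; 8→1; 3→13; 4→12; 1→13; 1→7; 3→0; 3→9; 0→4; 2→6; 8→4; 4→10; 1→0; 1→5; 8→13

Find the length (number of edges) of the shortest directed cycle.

For each vertex v, BFS finds the shortest path from v back to v.
The shortest such closed walk is 12 → 11 → 8 → 4 → 12, length 4.

4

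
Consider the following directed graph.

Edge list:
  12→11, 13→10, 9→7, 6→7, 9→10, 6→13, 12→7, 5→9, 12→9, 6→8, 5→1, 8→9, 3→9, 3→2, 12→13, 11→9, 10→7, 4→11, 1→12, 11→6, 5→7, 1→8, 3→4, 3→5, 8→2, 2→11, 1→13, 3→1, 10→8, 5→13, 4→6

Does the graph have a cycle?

DFS with white/gray/black marking, starting from 2:
2 gray
  11 gray
    9 gray
      10 gray
        7 gray
        7 black
        8 gray
          8→9: 9 is gray → back edge
Back edge found, so a cycle exists: 9 → 10 → 8 → 9.

Yes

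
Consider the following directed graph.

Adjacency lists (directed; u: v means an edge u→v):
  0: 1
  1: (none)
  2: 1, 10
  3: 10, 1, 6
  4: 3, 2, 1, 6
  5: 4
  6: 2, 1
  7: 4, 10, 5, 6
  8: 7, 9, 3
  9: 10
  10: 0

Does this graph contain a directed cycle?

No

DFS with white/gray/black marking, starting from 8:
8 gray
  7 gray
    4 gray
      3 gray
        10 gray
          0 gray
            1 gray
            1 black
          0 black
        10 black
        3→1: 1 black — skip
        6 gray
          2 gray
            2→1: 1 black — skip
            2→10: 10 black — skip
          2 black
          6→1: 1 black — skip
        6 black
      3 black
      4→2: 2 black — skip
      4→1: 1 black — skip
      4→6: 6 black — skip
    4 black
    7→10: 10 black — skip
    5 gray
      5→4: 4 black — skip
    5 black
    7→6: 6 black — skip
  7 black
  9 gray
    9→10: 10 black — skip
  9 black
  8→3: 3 black — skip
8 black
Every edge goes to a white or black vertex — no back edge, so the graph is acyclic.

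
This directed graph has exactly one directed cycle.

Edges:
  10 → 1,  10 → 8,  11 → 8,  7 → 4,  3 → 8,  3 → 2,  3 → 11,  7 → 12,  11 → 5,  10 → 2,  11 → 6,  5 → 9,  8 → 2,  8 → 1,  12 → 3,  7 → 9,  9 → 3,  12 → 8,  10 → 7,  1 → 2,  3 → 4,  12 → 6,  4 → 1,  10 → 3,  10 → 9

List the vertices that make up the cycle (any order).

3, 5, 9, 11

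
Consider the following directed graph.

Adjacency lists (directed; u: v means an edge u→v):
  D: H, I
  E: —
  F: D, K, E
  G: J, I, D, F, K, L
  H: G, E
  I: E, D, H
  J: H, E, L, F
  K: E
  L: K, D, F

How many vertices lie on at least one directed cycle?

A vertex is on a directed cycle iff it belongs to a strongly connected component of size ≥ 2 (or has a self-loop).
The vertices on cycles are {D, F, G, H, I, J, L} — 7 in total.

7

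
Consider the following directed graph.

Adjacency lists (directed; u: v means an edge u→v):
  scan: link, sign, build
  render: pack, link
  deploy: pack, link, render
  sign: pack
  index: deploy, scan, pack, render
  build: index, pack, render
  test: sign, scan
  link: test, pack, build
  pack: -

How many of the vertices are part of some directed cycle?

A vertex is on a directed cycle iff it belongs to a strongly connected component of size ≥ 2 (or has a self-loop).
The vertices on cycles are {link, scan, test, build, index, deploy, render} — 7 in total.

7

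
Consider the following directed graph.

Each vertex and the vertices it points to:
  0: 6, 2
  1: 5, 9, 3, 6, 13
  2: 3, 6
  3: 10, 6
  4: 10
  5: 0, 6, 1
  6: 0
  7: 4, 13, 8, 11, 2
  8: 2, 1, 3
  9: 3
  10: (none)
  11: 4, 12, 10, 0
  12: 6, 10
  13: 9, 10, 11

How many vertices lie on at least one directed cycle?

6

A vertex is on a directed cycle iff it belongs to a strongly connected component of size ≥ 2 (or has a self-loop).
The vertices on cycles are {0, 1, 2, 3, 5, 6} — 6 in total.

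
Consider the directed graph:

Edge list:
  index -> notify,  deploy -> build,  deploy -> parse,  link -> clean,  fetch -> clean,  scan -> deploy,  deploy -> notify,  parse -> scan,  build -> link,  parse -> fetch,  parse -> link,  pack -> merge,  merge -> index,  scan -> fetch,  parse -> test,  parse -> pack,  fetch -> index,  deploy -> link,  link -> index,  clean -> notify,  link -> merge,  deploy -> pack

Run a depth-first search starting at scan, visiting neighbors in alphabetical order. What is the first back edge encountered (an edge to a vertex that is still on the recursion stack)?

parse->scan

DFS from scan (visiting neighbors in alphabetical order); mark gray on enter, black on exit:
scan gray
  deploy gray
    build gray
      link gray
        clean gray
          notify gray
          notify black
        clean black
        index gray
          index→notify: notify black — skip
        index black
        merge gray
          merge→index: index black — skip
        merge black
      link black
    build black
    deploy→link: link black — skip
    deploy→notify: notify black — skip
    pack gray
      pack→merge: merge black — skip
    pack black
    parse gray
      fetch gray
        fetch→clean: clean black — skip
        fetch→index: index black — skip
      fetch black
      parse→link: link black — skip
      parse→pack: pack black — skip
      parse→scan: scan is gray → back edge
First back edge: parse → scan.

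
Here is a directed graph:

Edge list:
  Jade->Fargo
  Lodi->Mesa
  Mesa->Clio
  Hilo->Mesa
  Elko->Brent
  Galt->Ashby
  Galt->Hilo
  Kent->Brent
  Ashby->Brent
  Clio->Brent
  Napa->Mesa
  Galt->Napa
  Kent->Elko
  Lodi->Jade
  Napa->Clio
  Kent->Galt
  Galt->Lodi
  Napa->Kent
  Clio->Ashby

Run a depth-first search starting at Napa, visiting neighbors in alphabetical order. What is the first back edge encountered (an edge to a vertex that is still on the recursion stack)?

Galt→Napa

DFS from Napa (visiting neighbors in alphabetical order); mark gray on enter, black on exit:
Napa gray
  Clio gray
    Ashby gray
      Brent gray
      Brent black
    Ashby black
    Clio→Brent: Brent black — skip
  Clio black
  Kent gray
    Kent→Brent: Brent black — skip
    Elko gray
      Elko→Brent: Brent black — skip
    Elko black
    Galt gray
      Galt→Ashby: Ashby black — skip
      Hilo gray
        Mesa gray
          Mesa→Clio: Clio black — skip
        Mesa black
      Hilo black
      Lodi gray
        Jade gray
          Fargo gray
          Fargo black
        Jade black
        Lodi→Mesa: Mesa black — skip
      Lodi black
      Galt→Napa: Napa is gray → back edge
First back edge: Galt → Napa.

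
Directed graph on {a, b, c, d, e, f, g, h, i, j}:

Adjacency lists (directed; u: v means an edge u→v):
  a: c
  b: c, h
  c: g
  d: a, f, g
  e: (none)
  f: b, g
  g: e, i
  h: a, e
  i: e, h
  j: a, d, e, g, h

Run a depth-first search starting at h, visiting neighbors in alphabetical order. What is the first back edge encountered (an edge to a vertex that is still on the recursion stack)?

i→h

DFS from h (visiting neighbors in alphabetical order); mark gray on enter, black on exit:
h gray
  a gray
    c gray
      g gray
        e gray
        e black
        i gray
          i→e: e black — skip
          i→h: h is gray → back edge
First back edge: i → h.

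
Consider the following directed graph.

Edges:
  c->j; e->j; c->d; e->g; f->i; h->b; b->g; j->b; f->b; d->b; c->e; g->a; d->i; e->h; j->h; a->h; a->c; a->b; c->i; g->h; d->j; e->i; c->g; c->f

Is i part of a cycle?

No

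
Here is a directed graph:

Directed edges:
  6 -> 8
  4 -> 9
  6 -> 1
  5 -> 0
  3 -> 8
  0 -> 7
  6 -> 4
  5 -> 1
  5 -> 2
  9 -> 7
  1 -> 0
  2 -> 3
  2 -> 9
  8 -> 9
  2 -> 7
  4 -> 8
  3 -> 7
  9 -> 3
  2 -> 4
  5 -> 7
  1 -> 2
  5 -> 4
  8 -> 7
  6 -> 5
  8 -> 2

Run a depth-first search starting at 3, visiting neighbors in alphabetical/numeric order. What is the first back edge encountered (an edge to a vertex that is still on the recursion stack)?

2→3

DFS from 3 (visiting neighbors in alphabetical/numeric order); mark gray on enter, black on exit:
3 gray
  7 gray
  7 black
  8 gray
    2 gray
      2→3: 3 is gray → back edge
First back edge: 2 → 3.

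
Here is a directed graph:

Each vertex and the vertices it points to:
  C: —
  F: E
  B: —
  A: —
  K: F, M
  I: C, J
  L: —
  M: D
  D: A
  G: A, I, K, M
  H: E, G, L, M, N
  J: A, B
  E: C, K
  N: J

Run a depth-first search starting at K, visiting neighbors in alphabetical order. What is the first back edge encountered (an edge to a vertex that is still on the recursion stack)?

DFS from K (visiting neighbors in alphabetical order); mark gray on enter, black on exit:
K gray
  F gray
    E gray
      C gray
      C black
      E→K: K is gray → back edge
First back edge: E → K.

E→K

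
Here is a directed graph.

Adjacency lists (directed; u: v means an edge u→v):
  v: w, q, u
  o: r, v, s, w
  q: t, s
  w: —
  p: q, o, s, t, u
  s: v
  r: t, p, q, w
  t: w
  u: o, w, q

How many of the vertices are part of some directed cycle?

A vertex is on a directed cycle iff it belongs to a strongly connected component of size ≥ 2 (or has a self-loop).
The vertices on cycles are {o, p, q, r, s, u, v} — 7 in total.

7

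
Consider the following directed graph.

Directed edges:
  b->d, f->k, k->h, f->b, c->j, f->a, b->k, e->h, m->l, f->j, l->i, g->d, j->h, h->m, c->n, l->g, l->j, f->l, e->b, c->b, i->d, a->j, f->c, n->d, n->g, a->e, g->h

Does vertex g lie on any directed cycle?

g is on a cycle iff g can reach itself via ≥1 edge.
g → h → m → l → g — yes.

Yes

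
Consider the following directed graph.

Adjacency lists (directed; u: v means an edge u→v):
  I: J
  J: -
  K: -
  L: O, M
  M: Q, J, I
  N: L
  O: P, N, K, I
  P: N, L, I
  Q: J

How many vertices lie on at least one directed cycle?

4

A vertex is on a directed cycle iff it belongs to a strongly connected component of size ≥ 2 (or has a self-loop).
The vertices on cycles are {L, N, O, P} — 4 in total.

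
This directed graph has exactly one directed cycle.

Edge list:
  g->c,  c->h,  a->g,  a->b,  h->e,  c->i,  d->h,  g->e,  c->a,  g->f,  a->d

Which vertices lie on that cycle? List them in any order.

a, c, g

DFS with gray/black marking from g:
g gray
  c gray
    h gray
      e gray
      e black
    h black
    a gray
      b gray
      b black
      d gray
        d→h: h black — skip
      d black
      a→g: g is gray → back edge
Back edge closes the cycle g → c → a → g; its vertices are {a, c, g}.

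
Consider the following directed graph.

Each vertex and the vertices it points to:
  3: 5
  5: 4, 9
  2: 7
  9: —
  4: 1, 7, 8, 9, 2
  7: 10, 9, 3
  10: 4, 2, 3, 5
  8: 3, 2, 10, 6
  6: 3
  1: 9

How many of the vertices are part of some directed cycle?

8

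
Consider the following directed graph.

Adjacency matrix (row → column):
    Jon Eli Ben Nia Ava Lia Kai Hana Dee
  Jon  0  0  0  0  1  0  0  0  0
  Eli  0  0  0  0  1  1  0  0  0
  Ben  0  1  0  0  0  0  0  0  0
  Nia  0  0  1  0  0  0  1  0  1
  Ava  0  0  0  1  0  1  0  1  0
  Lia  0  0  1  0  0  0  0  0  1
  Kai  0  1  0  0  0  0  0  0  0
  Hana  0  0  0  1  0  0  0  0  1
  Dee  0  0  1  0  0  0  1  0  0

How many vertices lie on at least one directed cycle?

8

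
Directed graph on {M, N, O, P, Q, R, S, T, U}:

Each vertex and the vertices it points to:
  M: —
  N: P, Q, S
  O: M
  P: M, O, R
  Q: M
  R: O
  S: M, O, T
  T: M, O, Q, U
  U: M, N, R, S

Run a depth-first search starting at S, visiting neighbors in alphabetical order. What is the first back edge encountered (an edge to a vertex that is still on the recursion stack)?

N→S

DFS from S (visiting neighbors in alphabetical order); mark gray on enter, black on exit:
S gray
  M gray
  M black
  O gray
    O→M: M black — skip
  O black
  T gray
    T→M: M black — skip
    T→O: O black — skip
    Q gray
      Q→M: M black — skip
    Q black
    U gray
      U→M: M black — skip
      N gray
        P gray
          P→M: M black — skip
          P→O: O black — skip
          R gray
            R→O: O black — skip
          R black
        P black
        N→Q: Q black — skip
        N→S: S is gray → back edge
First back edge: N → S.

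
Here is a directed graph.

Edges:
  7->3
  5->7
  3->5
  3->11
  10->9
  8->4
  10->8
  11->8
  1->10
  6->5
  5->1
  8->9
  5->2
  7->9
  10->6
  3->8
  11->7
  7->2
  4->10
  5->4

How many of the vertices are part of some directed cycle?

9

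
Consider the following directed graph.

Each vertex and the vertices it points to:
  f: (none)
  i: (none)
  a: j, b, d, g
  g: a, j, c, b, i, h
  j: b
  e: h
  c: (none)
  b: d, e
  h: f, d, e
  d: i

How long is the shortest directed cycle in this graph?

For each vertex v, BFS finds the shortest path from v back to v.
The shortest such closed walk is g → a → g, length 2.

2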